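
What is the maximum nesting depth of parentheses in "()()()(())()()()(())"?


Input: "()()()(())()()()(())"
Tracking depth:
  Position 0 '(': depth becomes 1
  Position 1 ')': depth becomes 0
  Position 2 '(': depth becomes 1
  Position 3 ')': depth becomes 0
  Position 4 '(': depth becomes 1
  Position 5 ')': depth becomes 0
  Position 6 '(': depth becomes 1
  Position 7 '(': depth becomes 2
  Position 8 ')': depth becomes 1
  Position 9 ')': depth becomes 0
  Position 10 '(': depth becomes 1
  Position 11 ')': depth becomes 0
  Position 12 '(': depth becomes 1
  Position 13 ')': depth becomes 0
  Position 14 '(': depth becomes 1
  Position 15 ')': depth becomes 0
  Position 16 '(': depth becomes 1
  Position 17 '(': depth becomes 2
  Position 18 ')': depth becomes 1
  Position 19 ')': depth becomes 0
Maximum depth reached: 2

2


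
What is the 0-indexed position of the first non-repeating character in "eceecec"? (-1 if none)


Input: eceecec
Character frequencies:
  'c': 3
  'e': 4
Scanning left to right for freq == 1:
  Position 0 ('e'): freq=4, skip
  Position 1 ('c'): freq=3, skip
  Position 2 ('e'): freq=4, skip
  Position 3 ('e'): freq=4, skip
  Position 4 ('c'): freq=3, skip
  Position 5 ('e'): freq=4, skip
  Position 6 ('c'): freq=3, skip
  No unique character found => answer = -1

-1


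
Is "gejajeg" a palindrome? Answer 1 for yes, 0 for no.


Input: gejajeg
Reversed: gejajeg
  Compare pos 0 ('g') with pos 6 ('g'): match
  Compare pos 1 ('e') with pos 5 ('e'): match
  Compare pos 2 ('j') with pos 4 ('j'): match
Result: palindrome

1


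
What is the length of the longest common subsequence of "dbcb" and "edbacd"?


LCS of "dbcb" and "edbacd"
DP table:
           e    d    b    a    c    d
      0    0    0    0    0    0    0
  d   0    0    1    1    1    1    1
  b   0    0    1    2    2    2    2
  c   0    0    1    2    2    3    3
  b   0    0    1    2    2    3    3
LCS length = dp[4][6] = 3

3


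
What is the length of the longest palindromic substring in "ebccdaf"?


Input: "ebccdaf"
Checking substrings for palindromes:
  [2:4] "cc" (len 2) => palindrome
Longest palindromic substring: "cc" with length 2

2


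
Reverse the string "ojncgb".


Input: ojncgb
Reading characters right to left:
  Position 5: 'b'
  Position 4: 'g'
  Position 3: 'c'
  Position 2: 'n'
  Position 1: 'j'
  Position 0: 'o'
Reversed: bgcnjo

bgcnjo


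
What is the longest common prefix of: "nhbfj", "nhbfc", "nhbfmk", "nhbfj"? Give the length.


Words: nhbfj, nhbfc, nhbfmk, nhbfj
  Position 0: all 'n' => match
  Position 1: all 'h' => match
  Position 2: all 'b' => match
  Position 3: all 'f' => match
  Position 4: ('j', 'c', 'm', 'j') => mismatch, stop
LCP = "nhbf" (length 4)

4


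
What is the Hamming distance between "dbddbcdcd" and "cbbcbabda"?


Comparing "dbddbcdcd" and "cbbcbabda" position by position:
  Position 0: 'd' vs 'c' => differ
  Position 1: 'b' vs 'b' => same
  Position 2: 'd' vs 'b' => differ
  Position 3: 'd' vs 'c' => differ
  Position 4: 'b' vs 'b' => same
  Position 5: 'c' vs 'a' => differ
  Position 6: 'd' vs 'b' => differ
  Position 7: 'c' vs 'd' => differ
  Position 8: 'd' vs 'a' => differ
Total differences (Hamming distance): 7

7


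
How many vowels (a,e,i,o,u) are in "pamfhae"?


Input: pamfhae
Checking each character:
  'p' at position 0: consonant
  'a' at position 1: vowel (running total: 1)
  'm' at position 2: consonant
  'f' at position 3: consonant
  'h' at position 4: consonant
  'a' at position 5: vowel (running total: 2)
  'e' at position 6: vowel (running total: 3)
Total vowels: 3

3


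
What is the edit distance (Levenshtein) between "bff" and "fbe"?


Computing edit distance: "bff" -> "fbe"
DP table:
           f    b    e
      0    1    2    3
  b   1    1    1    2
  f   2    1    2    2
  f   3    2    2    3
Edit distance = dp[3][3] = 3

3


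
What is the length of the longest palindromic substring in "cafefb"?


Input: "cafefb"
Checking substrings for palindromes:
  [2:5] "fef" (len 3) => palindrome
Longest palindromic substring: "fef" with length 3

3


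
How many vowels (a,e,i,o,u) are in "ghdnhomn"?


Input: ghdnhomn
Checking each character:
  'g' at position 0: consonant
  'h' at position 1: consonant
  'd' at position 2: consonant
  'n' at position 3: consonant
  'h' at position 4: consonant
  'o' at position 5: vowel (running total: 1)
  'm' at position 6: consonant
  'n' at position 7: consonant
Total vowels: 1

1


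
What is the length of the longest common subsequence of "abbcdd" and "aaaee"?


LCS of "abbcdd" and "aaaee"
DP table:
           a    a    a    e    e
      0    0    0    0    0    0
  a   0    1    1    1    1    1
  b   0    1    1    1    1    1
  b   0    1    1    1    1    1
  c   0    1    1    1    1    1
  d   0    1    1    1    1    1
  d   0    1    1    1    1    1
LCS length = dp[6][5] = 1

1


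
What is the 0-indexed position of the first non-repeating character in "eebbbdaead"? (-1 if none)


Input: eebbbdaead
Character frequencies:
  'a': 2
  'b': 3
  'd': 2
  'e': 3
Scanning left to right for freq == 1:
  Position 0 ('e'): freq=3, skip
  Position 1 ('e'): freq=3, skip
  Position 2 ('b'): freq=3, skip
  Position 3 ('b'): freq=3, skip
  Position 4 ('b'): freq=3, skip
  Position 5 ('d'): freq=2, skip
  Position 6 ('a'): freq=2, skip
  Position 7 ('e'): freq=3, skip
  Position 8 ('a'): freq=2, skip
  Position 9 ('d'): freq=2, skip
  No unique character found => answer = -1

-1


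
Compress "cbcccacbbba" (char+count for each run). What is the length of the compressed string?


Input: cbcccacbbba
Runs:
  'c' x 1 => "c1"
  'b' x 1 => "b1"
  'c' x 3 => "c3"
  'a' x 1 => "a1"
  'c' x 1 => "c1"
  'b' x 3 => "b3"
  'a' x 1 => "a1"
Compressed: "c1b1c3a1c1b3a1"
Compressed length: 14

14


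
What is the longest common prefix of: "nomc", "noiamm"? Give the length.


Words: nomc, noiamm
  Position 0: all 'n' => match
  Position 1: all 'o' => match
  Position 2: ('m', 'i') => mismatch, stop
LCP = "no" (length 2)

2


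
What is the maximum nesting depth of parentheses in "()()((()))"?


Input: "()()((()))"
Tracking depth:
  Position 0 '(': depth becomes 1
  Position 1 ')': depth becomes 0
  Position 2 '(': depth becomes 1
  Position 3 ')': depth becomes 0
  Position 4 '(': depth becomes 1
  Position 5 '(': depth becomes 2
  Position 6 '(': depth becomes 3
  Position 7 ')': depth becomes 2
  Position 8 ')': depth becomes 1
  Position 9 ')': depth becomes 0
Maximum depth reached: 3

3


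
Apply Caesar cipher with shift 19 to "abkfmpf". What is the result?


Caesar cipher: shift "abkfmpf" by 19
  'a' (pos 0) + 19 = pos 19 = 't'
  'b' (pos 1) + 19 = pos 20 = 'u'
  'k' (pos 10) + 19 = pos 3 = 'd'
  'f' (pos 5) + 19 = pos 24 = 'y'
  'm' (pos 12) + 19 = pos 5 = 'f'
  'p' (pos 15) + 19 = pos 8 = 'i'
  'f' (pos 5) + 19 = pos 24 = 'y'
Result: tudyfiy

tudyfiy


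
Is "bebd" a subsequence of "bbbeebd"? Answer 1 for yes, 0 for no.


Check if "bebd" is a subsequence of "bbbeebd"
Greedy scan:
  Position 0 ('b'): matches sub[0] = 'b'
  Position 1 ('b'): no match needed
  Position 2 ('b'): no match needed
  Position 3 ('e'): matches sub[1] = 'e'
  Position 4 ('e'): no match needed
  Position 5 ('b'): matches sub[2] = 'b'
  Position 6 ('d'): matches sub[3] = 'd'
All 4 characters matched => is a subsequence

1


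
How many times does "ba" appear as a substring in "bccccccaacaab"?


Searching for "ba" in "bccccccaacaab"
Scanning each position:
  Position 0: "bc" => no
  Position 1: "cc" => no
  Position 2: "cc" => no
  Position 3: "cc" => no
  Position 4: "cc" => no
  Position 5: "cc" => no
  Position 6: "ca" => no
  Position 7: "aa" => no
  Position 8: "ac" => no
  Position 9: "ca" => no
  Position 10: "aa" => no
  Position 11: "ab" => no
Total occurrences: 0

0


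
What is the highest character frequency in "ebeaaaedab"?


Input: ebeaaaedab
Character counts:
  'a': 4
  'b': 2
  'd': 1
  'e': 3
Maximum frequency: 4

4


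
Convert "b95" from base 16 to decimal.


Input: "b95" in base 16
Positional expansion:
  Digit 'b' (value 11) x 16^2 = 2816
  Digit '9' (value 9) x 16^1 = 144
  Digit '5' (value 5) x 16^0 = 5
Sum = 2965

2965


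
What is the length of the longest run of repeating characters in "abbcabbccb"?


Input: "abbcabbccb"
Scanning for longest run:
  Position 1 ('b'): new char, reset run to 1
  Position 2 ('b'): continues run of 'b', length=2
  Position 3 ('c'): new char, reset run to 1
  Position 4 ('a'): new char, reset run to 1
  Position 5 ('b'): new char, reset run to 1
  Position 6 ('b'): continues run of 'b', length=2
  Position 7 ('c'): new char, reset run to 1
  Position 8 ('c'): continues run of 'c', length=2
  Position 9 ('b'): new char, reset run to 1
Longest run: 'b' with length 2

2


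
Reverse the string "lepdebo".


Input: lepdebo
Reading characters right to left:
  Position 6: 'o'
  Position 5: 'b'
  Position 4: 'e'
  Position 3: 'd'
  Position 2: 'p'
  Position 1: 'e'
  Position 0: 'l'
Reversed: obedpel

obedpel


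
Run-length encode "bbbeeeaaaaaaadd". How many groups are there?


Input: bbbeeeaaaaaaadd
Scanning for consecutive runs:
  Group 1: 'b' x 3 (positions 0-2)
  Group 2: 'e' x 3 (positions 3-5)
  Group 3: 'a' x 7 (positions 6-12)
  Group 4: 'd' x 2 (positions 13-14)
Total groups: 4

4


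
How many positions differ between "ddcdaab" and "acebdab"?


Comparing "ddcdaab" and "acebdab" position by position:
  Position 0: 'd' vs 'a' => DIFFER
  Position 1: 'd' vs 'c' => DIFFER
  Position 2: 'c' vs 'e' => DIFFER
  Position 3: 'd' vs 'b' => DIFFER
  Position 4: 'a' vs 'd' => DIFFER
  Position 5: 'a' vs 'a' => same
  Position 6: 'b' vs 'b' => same
Positions that differ: 5

5


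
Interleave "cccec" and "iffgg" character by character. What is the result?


Interleaving "cccec" and "iffgg":
  Position 0: 'c' from first, 'i' from second => "ci"
  Position 1: 'c' from first, 'f' from second => "cf"
  Position 2: 'c' from first, 'f' from second => "cf"
  Position 3: 'e' from first, 'g' from second => "eg"
  Position 4: 'c' from first, 'g' from second => "cg"
Result: cicfcfegcg

cicfcfegcg


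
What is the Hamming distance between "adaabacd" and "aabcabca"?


Comparing "adaabacd" and "aabcabca" position by position:
  Position 0: 'a' vs 'a' => same
  Position 1: 'd' vs 'a' => differ
  Position 2: 'a' vs 'b' => differ
  Position 3: 'a' vs 'c' => differ
  Position 4: 'b' vs 'a' => differ
  Position 5: 'a' vs 'b' => differ
  Position 6: 'c' vs 'c' => same
  Position 7: 'd' vs 'a' => differ
Total differences (Hamming distance): 6

6


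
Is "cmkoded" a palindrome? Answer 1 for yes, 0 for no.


Input: cmkoded
Reversed: dedokmc
  Compare pos 0 ('c') with pos 6 ('d'): MISMATCH
  Compare pos 1 ('m') with pos 5 ('e'): MISMATCH
  Compare pos 2 ('k') with pos 4 ('d'): MISMATCH
Result: not a palindrome

0


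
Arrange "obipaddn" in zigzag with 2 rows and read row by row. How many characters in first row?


Zigzag "obipaddn" into 2 rows:
Placing characters:
  'o' => row 0
  'b' => row 1
  'i' => row 0
  'p' => row 1
  'a' => row 0
  'd' => row 1
  'd' => row 0
  'n' => row 1
Rows:
  Row 0: "oiad"
  Row 1: "bpdn"
First row length: 4

4


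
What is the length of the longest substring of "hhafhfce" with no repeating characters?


Input: "hhafhfce"
Sliding window (track last position of each char):
  Position 0 ('h'): window [0,0] length 1 -- new best
  Position 1 ('h'): repeat (last at 0), move window start to 1
  Position 1 ('h'): window [1,1] length 1
  Position 2 ('a'): window [1,2] length 2 -- new best
  Position 3 ('f'): window [1,3] length 3 -- new best
  Position 4 ('h'): repeat (last at 1), move window start to 2
  Position 4 ('h'): window [2,4] length 3
  Position 5 ('f'): repeat (last at 3), move window start to 4
  Position 5 ('f'): window [4,5] length 2
  Position 6 ('c'): window [4,6] length 3
  Position 7 ('e'): window [4,7] length 4 -- new best
Longest substring with no repeats: "hfce" with length 4

4


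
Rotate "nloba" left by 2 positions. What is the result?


Input: "nloba", rotate left by 2
First 2 characters: "nl"
Remaining characters: "oba"
Concatenate remaining + first: "oba" + "nl" = "obanl"

obanl


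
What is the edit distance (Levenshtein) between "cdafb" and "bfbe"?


Computing edit distance: "cdafb" -> "bfbe"
DP table:
           b    f    b    e
      0    1    2    3    4
  c   1    1    2    3    4
  d   2    2    2    3    4
  a   3    3    3    3    4
  f   4    4    3    4    4
  b   5    4    4    3    4
Edit distance = dp[5][4] = 4

4


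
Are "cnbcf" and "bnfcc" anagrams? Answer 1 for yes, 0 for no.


Strings: "cnbcf", "bnfcc"
Sorted first:  bccfn
Sorted second: bccfn
Sorted forms match => anagrams

1


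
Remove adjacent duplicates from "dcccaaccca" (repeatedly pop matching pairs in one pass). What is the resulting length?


Input: dcccaaccca
Stack-based adjacent duplicate removal:
  Read 'd': push. Stack: d
  Read 'c': push. Stack: dc
  Read 'c': matches stack top 'c' => pop. Stack: d
  Read 'c': push. Stack: dc
  Read 'a': push. Stack: dca
  Read 'a': matches stack top 'a' => pop. Stack: dc
  Read 'c': matches stack top 'c' => pop. Stack: d
  Read 'c': push. Stack: dc
  Read 'c': matches stack top 'c' => pop. Stack: d
  Read 'a': push. Stack: da
Final stack: "da" (length 2)

2


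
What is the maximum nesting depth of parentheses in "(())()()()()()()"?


Input: "(())()()()()()()"
Tracking depth:
  Position 0 '(': depth becomes 1
  Position 1 '(': depth becomes 2
  Position 2 ')': depth becomes 1
  Position 3 ')': depth becomes 0
  Position 4 '(': depth becomes 1
  Position 5 ')': depth becomes 0
  Position 6 '(': depth becomes 1
  Position 7 ')': depth becomes 0
  Position 8 '(': depth becomes 1
  Position 9 ')': depth becomes 0
  Position 10 '(': depth becomes 1
  Position 11 ')': depth becomes 0
  Position 12 '(': depth becomes 1
  Position 13 ')': depth becomes 0
  Position 14 '(': depth becomes 1
  Position 15 ')': depth becomes 0
Maximum depth reached: 2

2


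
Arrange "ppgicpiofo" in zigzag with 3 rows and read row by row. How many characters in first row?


Zigzag "ppgicpiofo" into 3 rows:
Placing characters:
  'p' => row 0
  'p' => row 1
  'g' => row 2
  'i' => row 1
  'c' => row 0
  'p' => row 1
  'i' => row 2
  'o' => row 1
  'f' => row 0
  'o' => row 1
Rows:
  Row 0: "pcf"
  Row 1: "pipoo"
  Row 2: "gi"
First row length: 3

3


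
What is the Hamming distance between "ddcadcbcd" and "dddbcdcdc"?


Comparing "ddcadcbcd" and "dddbcdcdc" position by position:
  Position 0: 'd' vs 'd' => same
  Position 1: 'd' vs 'd' => same
  Position 2: 'c' vs 'd' => differ
  Position 3: 'a' vs 'b' => differ
  Position 4: 'd' vs 'c' => differ
  Position 5: 'c' vs 'd' => differ
  Position 6: 'b' vs 'c' => differ
  Position 7: 'c' vs 'd' => differ
  Position 8: 'd' vs 'c' => differ
Total differences (Hamming distance): 7

7


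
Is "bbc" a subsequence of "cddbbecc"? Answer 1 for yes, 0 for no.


Check if "bbc" is a subsequence of "cddbbecc"
Greedy scan:
  Position 0 ('c'): no match needed
  Position 1 ('d'): no match needed
  Position 2 ('d'): no match needed
  Position 3 ('b'): matches sub[0] = 'b'
  Position 4 ('b'): matches sub[1] = 'b'
  Position 5 ('e'): no match needed
  Position 6 ('c'): matches sub[2] = 'c'
  Position 7 ('c'): no match needed
All 3 characters matched => is a subsequence

1


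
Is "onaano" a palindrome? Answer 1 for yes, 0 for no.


Input: onaano
Reversed: onaano
  Compare pos 0 ('o') with pos 5 ('o'): match
  Compare pos 1 ('n') with pos 4 ('n'): match
  Compare pos 2 ('a') with pos 3 ('a'): match
Result: palindrome

1


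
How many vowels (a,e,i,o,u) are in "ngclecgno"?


Input: ngclecgno
Checking each character:
  'n' at position 0: consonant
  'g' at position 1: consonant
  'c' at position 2: consonant
  'l' at position 3: consonant
  'e' at position 4: vowel (running total: 1)
  'c' at position 5: consonant
  'g' at position 6: consonant
  'n' at position 7: consonant
  'o' at position 8: vowel (running total: 2)
Total vowels: 2

2


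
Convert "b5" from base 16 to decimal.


Input: "b5" in base 16
Positional expansion:
  Digit 'b' (value 11) x 16^1 = 176
  Digit '5' (value 5) x 16^0 = 5
Sum = 181

181


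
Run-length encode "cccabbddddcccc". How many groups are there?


Input: cccabbddddcccc
Scanning for consecutive runs:
  Group 1: 'c' x 3 (positions 0-2)
  Group 2: 'a' x 1 (positions 3-3)
  Group 3: 'b' x 2 (positions 4-5)
  Group 4: 'd' x 4 (positions 6-9)
  Group 5: 'c' x 4 (positions 10-13)
Total groups: 5

5


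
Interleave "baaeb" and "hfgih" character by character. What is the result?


Interleaving "baaeb" and "hfgih":
  Position 0: 'b' from first, 'h' from second => "bh"
  Position 1: 'a' from first, 'f' from second => "af"
  Position 2: 'a' from first, 'g' from second => "ag"
  Position 3: 'e' from first, 'i' from second => "ei"
  Position 4: 'b' from first, 'h' from second => "bh"
Result: bhafageibh

bhafageibh


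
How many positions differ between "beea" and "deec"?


Comparing "beea" and "deec" position by position:
  Position 0: 'b' vs 'd' => DIFFER
  Position 1: 'e' vs 'e' => same
  Position 2: 'e' vs 'e' => same
  Position 3: 'a' vs 'c' => DIFFER
Positions that differ: 2

2


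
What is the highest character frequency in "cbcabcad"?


Input: cbcabcad
Character counts:
  'a': 2
  'b': 2
  'c': 3
  'd': 1
Maximum frequency: 3

3


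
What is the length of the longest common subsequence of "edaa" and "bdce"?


LCS of "edaa" and "bdce"
DP table:
           b    d    c    e
      0    0    0    0    0
  e   0    0    0    0    1
  d   0    0    1    1    1
  a   0    0    1    1    1
  a   0    0    1    1    1
LCS length = dp[4][4] = 1

1


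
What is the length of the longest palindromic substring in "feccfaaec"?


Input: "feccfaaec"
Checking substrings for palindromes:
  [2:4] "cc" (len 2) => palindrome
  [5:7] "aa" (len 2) => palindrome
Longest palindromic substring: "cc" with length 2

2


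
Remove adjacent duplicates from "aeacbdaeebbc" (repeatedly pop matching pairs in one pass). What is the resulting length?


Input: aeacbdaeebbc
Stack-based adjacent duplicate removal:
  Read 'a': push. Stack: a
  Read 'e': push. Stack: ae
  Read 'a': push. Stack: aea
  Read 'c': push. Stack: aeac
  Read 'b': push. Stack: aeacb
  Read 'd': push. Stack: aeacbd
  Read 'a': push. Stack: aeacbda
  Read 'e': push. Stack: aeacbdae
  Read 'e': matches stack top 'e' => pop. Stack: aeacbda
  Read 'b': push. Stack: aeacbdab
  Read 'b': matches stack top 'b' => pop. Stack: aeacbda
  Read 'c': push. Stack: aeacbdac
Final stack: "aeacbdac" (length 8)

8


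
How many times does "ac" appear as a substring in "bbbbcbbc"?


Searching for "ac" in "bbbbcbbc"
Scanning each position:
  Position 0: "bb" => no
  Position 1: "bb" => no
  Position 2: "bb" => no
  Position 3: "bc" => no
  Position 4: "cb" => no
  Position 5: "bb" => no
  Position 6: "bc" => no
Total occurrences: 0

0


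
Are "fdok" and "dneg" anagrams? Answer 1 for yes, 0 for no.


Strings: "fdok", "dneg"
Sorted first:  dfko
Sorted second: degn
Differ at position 1: 'f' vs 'e' => not anagrams

0


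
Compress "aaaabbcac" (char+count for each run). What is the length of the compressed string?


Input: aaaabbcac
Runs:
  'a' x 4 => "a4"
  'b' x 2 => "b2"
  'c' x 1 => "c1"
  'a' x 1 => "a1"
  'c' x 1 => "c1"
Compressed: "a4b2c1a1c1"
Compressed length: 10

10


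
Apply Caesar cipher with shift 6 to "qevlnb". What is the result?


Caesar cipher: shift "qevlnb" by 6
  'q' (pos 16) + 6 = pos 22 = 'w'
  'e' (pos 4) + 6 = pos 10 = 'k'
  'v' (pos 21) + 6 = pos 1 = 'b'
  'l' (pos 11) + 6 = pos 17 = 'r'
  'n' (pos 13) + 6 = pos 19 = 't'
  'b' (pos 1) + 6 = pos 7 = 'h'
Result: wkbrth

wkbrth


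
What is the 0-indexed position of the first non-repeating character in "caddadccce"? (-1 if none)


Input: caddadccce
Character frequencies:
  'a': 2
  'c': 4
  'd': 3
  'e': 1
Scanning left to right for freq == 1:
  Position 0 ('c'): freq=4, skip
  Position 1 ('a'): freq=2, skip
  Position 2 ('d'): freq=3, skip
  Position 3 ('d'): freq=3, skip
  Position 4 ('a'): freq=2, skip
  Position 5 ('d'): freq=3, skip
  Position 6 ('c'): freq=4, skip
  Position 7 ('c'): freq=4, skip
  Position 8 ('c'): freq=4, skip
  Position 9 ('e'): unique! => answer = 9

9


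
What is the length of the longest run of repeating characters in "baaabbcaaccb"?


Input: "baaabbcaaccb"
Scanning for longest run:
  Position 1 ('a'): new char, reset run to 1
  Position 2 ('a'): continues run of 'a', length=2
  Position 3 ('a'): continues run of 'a', length=3
  Position 4 ('b'): new char, reset run to 1
  Position 5 ('b'): continues run of 'b', length=2
  Position 6 ('c'): new char, reset run to 1
  Position 7 ('a'): new char, reset run to 1
  Position 8 ('a'): continues run of 'a', length=2
  Position 9 ('c'): new char, reset run to 1
  Position 10 ('c'): continues run of 'c', length=2
  Position 11 ('b'): new char, reset run to 1
Longest run: 'a' with length 3

3


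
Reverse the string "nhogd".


Input: nhogd
Reading characters right to left:
  Position 4: 'd'
  Position 3: 'g'
  Position 2: 'o'
  Position 1: 'h'
  Position 0: 'n'
Reversed: dgohn

dgohn


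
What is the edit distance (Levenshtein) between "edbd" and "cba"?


Computing edit distance: "edbd" -> "cba"
DP table:
           c    b    a
      0    1    2    3
  e   1    1    2    3
  d   2    2    2    3
  b   3    3    2    3
  d   4    4    3    3
Edit distance = dp[4][3] = 3

3


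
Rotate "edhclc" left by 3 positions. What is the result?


Input: "edhclc", rotate left by 3
First 3 characters: "edh"
Remaining characters: "clc"
Concatenate remaining + first: "clc" + "edh" = "clcedh"

clcedh


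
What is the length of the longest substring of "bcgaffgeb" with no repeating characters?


Input: "bcgaffgeb"
Sliding window (track last position of each char):
  Position 0 ('b'): window [0,0] length 1 -- new best
  Position 1 ('c'): window [0,1] length 2 -- new best
  Position 2 ('g'): window [0,2] length 3 -- new best
  Position 3 ('a'): window [0,3] length 4 -- new best
  Position 4 ('f'): window [0,4] length 5 -- new best
  Position 5 ('f'): repeat (last at 4), move window start to 5
  Position 5 ('f'): window [5,5] length 1
  Position 6 ('g'): window [5,6] length 2
  Position 7 ('e'): window [5,7] length 3
  Position 8 ('b'): window [5,8] length 4
Longest substring with no repeats: "bcgaf" with length 5

5


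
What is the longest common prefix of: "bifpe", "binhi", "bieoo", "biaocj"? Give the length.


Words: bifpe, binhi, bieoo, biaocj
  Position 0: all 'b' => match
  Position 1: all 'i' => match
  Position 2: ('f', 'n', 'e', 'a') => mismatch, stop
LCP = "bi" (length 2)

2


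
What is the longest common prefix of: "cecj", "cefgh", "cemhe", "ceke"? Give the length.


Words: cecj, cefgh, cemhe, ceke
  Position 0: all 'c' => match
  Position 1: all 'e' => match
  Position 2: ('c', 'f', 'm', 'k') => mismatch, stop
LCP = "ce" (length 2)

2


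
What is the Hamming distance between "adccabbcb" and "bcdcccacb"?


Comparing "adccabbcb" and "bcdcccacb" position by position:
  Position 0: 'a' vs 'b' => differ
  Position 1: 'd' vs 'c' => differ
  Position 2: 'c' vs 'd' => differ
  Position 3: 'c' vs 'c' => same
  Position 4: 'a' vs 'c' => differ
  Position 5: 'b' vs 'c' => differ
  Position 6: 'b' vs 'a' => differ
  Position 7: 'c' vs 'c' => same
  Position 8: 'b' vs 'b' => same
Total differences (Hamming distance): 6

6


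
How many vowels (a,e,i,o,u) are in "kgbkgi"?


Input: kgbkgi
Checking each character:
  'k' at position 0: consonant
  'g' at position 1: consonant
  'b' at position 2: consonant
  'k' at position 3: consonant
  'g' at position 4: consonant
  'i' at position 5: vowel (running total: 1)
Total vowels: 1

1


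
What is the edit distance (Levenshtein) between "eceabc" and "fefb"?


Computing edit distance: "eceabc" -> "fefb"
DP table:
           f    e    f    b
      0    1    2    3    4
  e   1    1    1    2    3
  c   2    2    2    2    3
  e   3    3    2    3    3
  a   4    4    3    3    4
  b   5    5    4    4    3
  c   6    6    5    5    4
Edit distance = dp[6][4] = 4

4


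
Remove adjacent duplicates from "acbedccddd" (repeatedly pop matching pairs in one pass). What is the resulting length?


Input: acbedccddd
Stack-based adjacent duplicate removal:
  Read 'a': push. Stack: a
  Read 'c': push. Stack: ac
  Read 'b': push. Stack: acb
  Read 'e': push. Stack: acbe
  Read 'd': push. Stack: acbed
  Read 'c': push. Stack: acbedc
  Read 'c': matches stack top 'c' => pop. Stack: acbed
  Read 'd': matches stack top 'd' => pop. Stack: acbe
  Read 'd': push. Stack: acbed
  Read 'd': matches stack top 'd' => pop. Stack: acbe
Final stack: "acbe" (length 4)

4


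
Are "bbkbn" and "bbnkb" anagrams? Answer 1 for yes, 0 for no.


Strings: "bbkbn", "bbnkb"
Sorted first:  bbbkn
Sorted second: bbbkn
Sorted forms match => anagrams

1


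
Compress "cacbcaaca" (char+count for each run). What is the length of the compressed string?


Input: cacbcaaca
Runs:
  'c' x 1 => "c1"
  'a' x 1 => "a1"
  'c' x 1 => "c1"
  'b' x 1 => "b1"
  'c' x 1 => "c1"
  'a' x 2 => "a2"
  'c' x 1 => "c1"
  'a' x 1 => "a1"
Compressed: "c1a1c1b1c1a2c1a1"
Compressed length: 16

16


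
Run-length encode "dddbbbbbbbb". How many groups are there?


Input: dddbbbbbbbb
Scanning for consecutive runs:
  Group 1: 'd' x 3 (positions 0-2)
  Group 2: 'b' x 8 (positions 3-10)
Total groups: 2

2


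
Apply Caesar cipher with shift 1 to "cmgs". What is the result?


Caesar cipher: shift "cmgs" by 1
  'c' (pos 2) + 1 = pos 3 = 'd'
  'm' (pos 12) + 1 = pos 13 = 'n'
  'g' (pos 6) + 1 = pos 7 = 'h'
  's' (pos 18) + 1 = pos 19 = 't'
Result: dnht

dnht


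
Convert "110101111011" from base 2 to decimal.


Input: "110101111011" in base 2
Positional expansion:
  Digit '1' (value 1) x 2^11 = 2048
  Digit '1' (value 1) x 2^10 = 1024
  Digit '0' (value 0) x 2^9 = 0
  Digit '1' (value 1) x 2^8 = 256
  Digit '0' (value 0) x 2^7 = 0
  Digit '1' (value 1) x 2^6 = 64
  Digit '1' (value 1) x 2^5 = 32
  Digit '1' (value 1) x 2^4 = 16
  Digit '1' (value 1) x 2^3 = 8
  Digit '0' (value 0) x 2^2 = 0
  Digit '1' (value 1) x 2^1 = 2
  Digit '1' (value 1) x 2^0 = 1
Sum = 3451

3451


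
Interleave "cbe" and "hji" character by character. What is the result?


Interleaving "cbe" and "hji":
  Position 0: 'c' from first, 'h' from second => "ch"
  Position 1: 'b' from first, 'j' from second => "bj"
  Position 2: 'e' from first, 'i' from second => "ei"
Result: chbjei

chbjei


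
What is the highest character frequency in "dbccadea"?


Input: dbccadea
Character counts:
  'a': 2
  'b': 1
  'c': 2
  'd': 2
  'e': 1
Maximum frequency: 2

2


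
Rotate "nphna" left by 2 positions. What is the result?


Input: "nphna", rotate left by 2
First 2 characters: "np"
Remaining characters: "hna"
Concatenate remaining + first: "hna" + "np" = "hnanp"

hnanp


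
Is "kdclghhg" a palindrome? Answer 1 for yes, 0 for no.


Input: kdclghhg
Reversed: ghhglcdk
  Compare pos 0 ('k') with pos 7 ('g'): MISMATCH
  Compare pos 1 ('d') with pos 6 ('h'): MISMATCH
  Compare pos 2 ('c') with pos 5 ('h'): MISMATCH
  Compare pos 3 ('l') with pos 4 ('g'): MISMATCH
Result: not a palindrome

0


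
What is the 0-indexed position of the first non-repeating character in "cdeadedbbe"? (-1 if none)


Input: cdeadedbbe
Character frequencies:
  'a': 1
  'b': 2
  'c': 1
  'd': 3
  'e': 3
Scanning left to right for freq == 1:
  Position 0 ('c'): unique! => answer = 0

0


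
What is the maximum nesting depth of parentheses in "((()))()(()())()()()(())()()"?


Input: "((()))()(()())()()()(())()()"
Tracking depth:
  Position 0 '(': depth becomes 1
  Position 1 '(': depth becomes 2
  Position 2 '(': depth becomes 3
  Position 3 ')': depth becomes 2
  Position 4 ')': depth becomes 1
  Position 5 ')': depth becomes 0
  Position 6 '(': depth becomes 1
  Position 7 ')': depth becomes 0
  Position 8 '(': depth becomes 1
  Position 9 '(': depth becomes 2
  Position 10 ')': depth becomes 1
  Position 11 '(': depth becomes 2
  Position 12 ')': depth becomes 1
  Position 13 ')': depth becomes 0
  Position 14 '(': depth becomes 1
  Position 15 ')': depth becomes 0
  Position 16 '(': depth becomes 1
  Position 17 ')': depth becomes 0
  Position 18 '(': depth becomes 1
  Position 19 ')': depth becomes 0
  Position 20 '(': depth becomes 1
  Position 21 '(': depth becomes 2
  Position 22 ')': depth becomes 1
  Position 23 ')': depth becomes 0
  Position 24 '(': depth becomes 1
  Position 25 ')': depth becomes 0
  Position 26 '(': depth becomes 1
  Position 27 ')': depth becomes 0
Maximum depth reached: 3

3


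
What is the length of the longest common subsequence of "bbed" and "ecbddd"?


LCS of "bbed" and "ecbddd"
DP table:
           e    c    b    d    d    d
      0    0    0    0    0    0    0
  b   0    0    0    1    1    1    1
  b   0    0    0    1    1    1    1
  e   0    1    1    1    1    1    1
  d   0    1    1    1    2    2    2
LCS length = dp[4][6] = 2

2


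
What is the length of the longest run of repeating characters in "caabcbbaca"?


Input: "caabcbbaca"
Scanning for longest run:
  Position 1 ('a'): new char, reset run to 1
  Position 2 ('a'): continues run of 'a', length=2
  Position 3 ('b'): new char, reset run to 1
  Position 4 ('c'): new char, reset run to 1
  Position 5 ('b'): new char, reset run to 1
  Position 6 ('b'): continues run of 'b', length=2
  Position 7 ('a'): new char, reset run to 1
  Position 8 ('c'): new char, reset run to 1
  Position 9 ('a'): new char, reset run to 1
Longest run: 'a' with length 2

2


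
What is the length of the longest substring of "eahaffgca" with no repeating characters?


Input: "eahaffgca"
Sliding window (track last position of each char):
  Position 0 ('e'): window [0,0] length 1 -- new best
  Position 1 ('a'): window [0,1] length 2 -- new best
  Position 2 ('h'): window [0,2] length 3 -- new best
  Position 3 ('a'): repeat (last at 1), move window start to 2
  Position 3 ('a'): window [2,3] length 2
  Position 4 ('f'): window [2,4] length 3
  Position 5 ('f'): repeat (last at 4), move window start to 5
  Position 5 ('f'): window [5,5] length 1
  Position 6 ('g'): window [5,6] length 2
  Position 7 ('c'): window [5,7] length 3
  Position 8 ('a'): window [5,8] length 4 -- new best
Longest substring with no repeats: "fgca" with length 4

4


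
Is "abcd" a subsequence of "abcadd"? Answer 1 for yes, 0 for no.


Check if "abcd" is a subsequence of "abcadd"
Greedy scan:
  Position 0 ('a'): matches sub[0] = 'a'
  Position 1 ('b'): matches sub[1] = 'b'
  Position 2 ('c'): matches sub[2] = 'c'
  Position 3 ('a'): no match needed
  Position 4 ('d'): matches sub[3] = 'd'
  Position 5 ('d'): no match needed
All 4 characters matched => is a subsequence

1


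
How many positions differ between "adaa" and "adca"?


Comparing "adaa" and "adca" position by position:
  Position 0: 'a' vs 'a' => same
  Position 1: 'd' vs 'd' => same
  Position 2: 'a' vs 'c' => DIFFER
  Position 3: 'a' vs 'a' => same
Positions that differ: 1

1


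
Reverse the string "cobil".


Input: cobil
Reading characters right to left:
  Position 4: 'l'
  Position 3: 'i'
  Position 2: 'b'
  Position 1: 'o'
  Position 0: 'c'
Reversed: liboc

liboc


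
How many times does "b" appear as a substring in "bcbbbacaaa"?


Searching for "b" in "bcbbbacaaa"
Scanning each position:
  Position 0: "b" => MATCH
  Position 1: "c" => no
  Position 2: "b" => MATCH
  Position 3: "b" => MATCH
  Position 4: "b" => MATCH
  Position 5: "a" => no
  Position 6: "c" => no
  Position 7: "a" => no
  Position 8: "a" => no
  Position 9: "a" => no
Total occurrences: 4

4


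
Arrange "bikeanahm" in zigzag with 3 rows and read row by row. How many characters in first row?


Zigzag "bikeanahm" into 3 rows:
Placing characters:
  'b' => row 0
  'i' => row 1
  'k' => row 2
  'e' => row 1
  'a' => row 0
  'n' => row 1
  'a' => row 2
  'h' => row 1
  'm' => row 0
Rows:
  Row 0: "bam"
  Row 1: "ienh"
  Row 2: "ka"
First row length: 3

3


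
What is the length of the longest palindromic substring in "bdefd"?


Input: "bdefd"
Checking substrings for palindromes:
  No multi-char palindromic substrings found
Longest palindromic substring: "b" with length 1

1


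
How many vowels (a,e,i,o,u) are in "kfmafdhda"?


Input: kfmafdhda
Checking each character:
  'k' at position 0: consonant
  'f' at position 1: consonant
  'm' at position 2: consonant
  'a' at position 3: vowel (running total: 1)
  'f' at position 4: consonant
  'd' at position 5: consonant
  'h' at position 6: consonant
  'd' at position 7: consonant
  'a' at position 8: vowel (running total: 2)
Total vowels: 2

2


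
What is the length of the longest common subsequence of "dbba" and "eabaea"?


LCS of "dbba" and "eabaea"
DP table:
           e    a    b    a    e    a
      0    0    0    0    0    0    0
  d   0    0    0    0    0    0    0
  b   0    0    0    1    1    1    1
  b   0    0    0    1    1    1    1
  a   0    0    1    1    2    2    2
LCS length = dp[4][6] = 2

2


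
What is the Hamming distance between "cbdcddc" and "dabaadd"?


Comparing "cbdcddc" and "dabaadd" position by position:
  Position 0: 'c' vs 'd' => differ
  Position 1: 'b' vs 'a' => differ
  Position 2: 'd' vs 'b' => differ
  Position 3: 'c' vs 'a' => differ
  Position 4: 'd' vs 'a' => differ
  Position 5: 'd' vs 'd' => same
  Position 6: 'c' vs 'd' => differ
Total differences (Hamming distance): 6

6


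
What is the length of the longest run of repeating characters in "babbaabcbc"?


Input: "babbaabcbc"
Scanning for longest run:
  Position 1 ('a'): new char, reset run to 1
  Position 2 ('b'): new char, reset run to 1
  Position 3 ('b'): continues run of 'b', length=2
  Position 4 ('a'): new char, reset run to 1
  Position 5 ('a'): continues run of 'a', length=2
  Position 6 ('b'): new char, reset run to 1
  Position 7 ('c'): new char, reset run to 1
  Position 8 ('b'): new char, reset run to 1
  Position 9 ('c'): new char, reset run to 1
Longest run: 'b' with length 2

2


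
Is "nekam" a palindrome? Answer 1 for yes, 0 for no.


Input: nekam
Reversed: maken
  Compare pos 0 ('n') with pos 4 ('m'): MISMATCH
  Compare pos 1 ('e') with pos 3 ('a'): MISMATCH
Result: not a palindrome

0


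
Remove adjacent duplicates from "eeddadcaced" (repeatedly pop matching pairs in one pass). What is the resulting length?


Input: eeddadcaced
Stack-based adjacent duplicate removal:
  Read 'e': push. Stack: e
  Read 'e': matches stack top 'e' => pop. Stack: (empty)
  Read 'd': push. Stack: d
  Read 'd': matches stack top 'd' => pop. Stack: (empty)
  Read 'a': push. Stack: a
  Read 'd': push. Stack: ad
  Read 'c': push. Stack: adc
  Read 'a': push. Stack: adca
  Read 'c': push. Stack: adcac
  Read 'e': push. Stack: adcace
  Read 'd': push. Stack: adcaced
Final stack: "adcaced" (length 7)

7


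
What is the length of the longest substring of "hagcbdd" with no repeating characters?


Input: "hagcbdd"
Sliding window (track last position of each char):
  Position 0 ('h'): window [0,0] length 1 -- new best
  Position 1 ('a'): window [0,1] length 2 -- new best
  Position 2 ('g'): window [0,2] length 3 -- new best
  Position 3 ('c'): window [0,3] length 4 -- new best
  Position 4 ('b'): window [0,4] length 5 -- new best
  Position 5 ('d'): window [0,5] length 6 -- new best
  Position 6 ('d'): repeat (last at 5), move window start to 6
  Position 6 ('d'): window [6,6] length 1
Longest substring with no repeats: "hagcbd" with length 6

6


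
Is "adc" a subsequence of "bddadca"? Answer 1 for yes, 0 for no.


Check if "adc" is a subsequence of "bddadca"
Greedy scan:
  Position 0 ('b'): no match needed
  Position 1 ('d'): no match needed
  Position 2 ('d'): no match needed
  Position 3 ('a'): matches sub[0] = 'a'
  Position 4 ('d'): matches sub[1] = 'd'
  Position 5 ('c'): matches sub[2] = 'c'
  Position 6 ('a'): no match needed
All 3 characters matched => is a subsequence

1


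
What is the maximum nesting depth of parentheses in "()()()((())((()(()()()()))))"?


Input: "()()()((())((()(()()()()))))"
Tracking depth:
  Position 0 '(': depth becomes 1
  Position 1 ')': depth becomes 0
  Position 2 '(': depth becomes 1
  Position 3 ')': depth becomes 0
  Position 4 '(': depth becomes 1
  Position 5 ')': depth becomes 0
  Position 6 '(': depth becomes 1
  Position 7 '(': depth becomes 2
  Position 8 '(': depth becomes 3
  Position 9 ')': depth becomes 2
  Position 10 ')': depth becomes 1
  Position 11 '(': depth becomes 2
  Position 12 '(': depth becomes 3
  Position 13 '(': depth becomes 4
  Position 14 ')': depth becomes 3
  Position 15 '(': depth becomes 4
  Position 16 '(': depth becomes 5
  Position 17 ')': depth becomes 4
  Position 18 '(': depth becomes 5
  Position 19 ')': depth becomes 4
  Position 20 '(': depth becomes 5
  Position 21 ')': depth becomes 4
  Position 22 '(': depth becomes 5
  Position 23 ')': depth becomes 4
  Position 24 ')': depth becomes 3
  Position 25 ')': depth becomes 2
  Position 26 ')': depth becomes 1
  Position 27 ')': depth becomes 0
Maximum depth reached: 5

5


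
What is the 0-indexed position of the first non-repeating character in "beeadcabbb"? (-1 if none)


Input: beeadcabbb
Character frequencies:
  'a': 2
  'b': 4
  'c': 1
  'd': 1
  'e': 2
Scanning left to right for freq == 1:
  Position 0 ('b'): freq=4, skip
  Position 1 ('e'): freq=2, skip
  Position 2 ('e'): freq=2, skip
  Position 3 ('a'): freq=2, skip
  Position 4 ('d'): unique! => answer = 4

4


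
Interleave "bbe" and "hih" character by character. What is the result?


Interleaving "bbe" and "hih":
  Position 0: 'b' from first, 'h' from second => "bh"
  Position 1: 'b' from first, 'i' from second => "bi"
  Position 2: 'e' from first, 'h' from second => "eh"
Result: bhbieh

bhbieh


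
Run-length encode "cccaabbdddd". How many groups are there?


Input: cccaabbdddd
Scanning for consecutive runs:
  Group 1: 'c' x 3 (positions 0-2)
  Group 2: 'a' x 2 (positions 3-4)
  Group 3: 'b' x 2 (positions 5-6)
  Group 4: 'd' x 4 (positions 7-10)
Total groups: 4

4


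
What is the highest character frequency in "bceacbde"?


Input: bceacbde
Character counts:
  'a': 1
  'b': 2
  'c': 2
  'd': 1
  'e': 2
Maximum frequency: 2

2


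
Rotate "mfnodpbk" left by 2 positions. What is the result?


Input: "mfnodpbk", rotate left by 2
First 2 characters: "mf"
Remaining characters: "nodpbk"
Concatenate remaining + first: "nodpbk" + "mf" = "nodpbkmf"

nodpbkmf


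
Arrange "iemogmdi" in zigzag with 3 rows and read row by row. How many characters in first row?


Zigzag "iemogmdi" into 3 rows:
Placing characters:
  'i' => row 0
  'e' => row 1
  'm' => row 2
  'o' => row 1
  'g' => row 0
  'm' => row 1
  'd' => row 2
  'i' => row 1
Rows:
  Row 0: "ig"
  Row 1: "eomi"
  Row 2: "md"
First row length: 2

2


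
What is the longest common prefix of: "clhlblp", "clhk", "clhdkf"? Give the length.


Words: clhlblp, clhk, clhdkf
  Position 0: all 'c' => match
  Position 1: all 'l' => match
  Position 2: all 'h' => match
  Position 3: ('l', 'k', 'd') => mismatch, stop
LCP = "clh" (length 3)

3


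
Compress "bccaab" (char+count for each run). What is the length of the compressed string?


Input: bccaab
Runs:
  'b' x 1 => "b1"
  'c' x 2 => "c2"
  'a' x 2 => "a2"
  'b' x 1 => "b1"
Compressed: "b1c2a2b1"
Compressed length: 8

8


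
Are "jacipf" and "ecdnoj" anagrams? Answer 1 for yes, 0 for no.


Strings: "jacipf", "ecdnoj"
Sorted first:  acfijp
Sorted second: cdejno
Differ at position 0: 'a' vs 'c' => not anagrams

0


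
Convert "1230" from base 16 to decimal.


Input: "1230" in base 16
Positional expansion:
  Digit '1' (value 1) x 16^3 = 4096
  Digit '2' (value 2) x 16^2 = 512
  Digit '3' (value 3) x 16^1 = 48
  Digit '0' (value 0) x 16^0 = 0
Sum = 4656

4656
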